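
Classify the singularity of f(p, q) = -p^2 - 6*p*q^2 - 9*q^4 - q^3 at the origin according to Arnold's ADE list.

A2

The Hessian of f at 0 is [[-2, 0], [0, 0]] with rank 1, so corank 1. A Groebner basis of the Jacobian ideal J(f) in C{p,q} is {q^2, p}; counting standard monomials gives mu = 2. Corank 1: A-series; mu = 2 gives A_2.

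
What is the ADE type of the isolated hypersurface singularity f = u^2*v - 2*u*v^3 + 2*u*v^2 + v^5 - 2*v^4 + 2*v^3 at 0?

D_4

The Hessian of f at 0 has rank 0. Corank 2; j^3 = v*(u^2 + 2*u*v + 2*v^2) splits into three distinct lines over C (the quadratic factor has nonzero discriminant), so D_4.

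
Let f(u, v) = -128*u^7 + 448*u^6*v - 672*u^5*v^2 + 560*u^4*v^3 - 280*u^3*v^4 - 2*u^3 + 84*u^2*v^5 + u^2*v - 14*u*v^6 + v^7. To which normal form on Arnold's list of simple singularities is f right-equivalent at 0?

The Hessian of f at 0 has rank 0. Corank 2; j^3 = -u^2*(2*u - v) has shape L^2 M (L != M), so D-series; mu = 8 gives D_8.

D_8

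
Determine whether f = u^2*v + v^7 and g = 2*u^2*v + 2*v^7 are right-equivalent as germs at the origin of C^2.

Yes.

The Hessian of f at 0 is [[0, 0], [0, 0]] with rank 0, so corank 2. A Groebner basis of the Jacobian ideal J(f) in C{u,v} is {u^2/7 + v^6, u^3, u*v}; counting standard monomials gives mu = 8. Corank 2; j^3 = u^2*v has shape L^2 M (L != M), so D-series; mu = 8 gives D_8. The Hessian of g at 0 is [[0, 0], [0, 0]] with rank 0, so corank 2. A Groebner basis of the Jacobian ideal J(g) in C{u,v} is {u^2/7 + v^6, u^3, u*v}; counting standard monomials gives mu = 8. Corank 2; j^3 = 2*u^2*v has shape L^2 M (L != M), so D-series; mu = 8 gives D_8. Both have type D_8, hence right-equivalent.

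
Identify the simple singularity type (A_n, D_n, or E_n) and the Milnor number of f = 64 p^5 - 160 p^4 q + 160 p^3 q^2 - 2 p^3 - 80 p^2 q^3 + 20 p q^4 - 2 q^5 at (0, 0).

Type E8, Milnor number mu = 8.

The Hessian of f at 0 has rank 0. Corank 2; j^3 = -2*p^3 is a perfect cube, so E-series; the 5-jet and mu = 8 give E_8.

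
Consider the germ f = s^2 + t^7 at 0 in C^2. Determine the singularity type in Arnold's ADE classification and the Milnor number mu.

Type A_{6}, Milnor number mu = 6.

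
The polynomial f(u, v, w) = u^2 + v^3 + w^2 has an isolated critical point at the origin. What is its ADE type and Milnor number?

Type A_{2}, Milnor number mu = 2.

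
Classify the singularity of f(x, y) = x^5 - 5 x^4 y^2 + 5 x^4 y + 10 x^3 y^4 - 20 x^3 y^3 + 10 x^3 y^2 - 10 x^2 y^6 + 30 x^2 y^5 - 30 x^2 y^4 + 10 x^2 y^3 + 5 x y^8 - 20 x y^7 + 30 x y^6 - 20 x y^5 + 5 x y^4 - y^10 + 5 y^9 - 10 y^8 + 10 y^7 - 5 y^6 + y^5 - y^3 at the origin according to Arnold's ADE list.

The Hessian of f at 0 has rank 0. Corank 2; j^3 = -y^3 is a perfect cube, so E-series; the 5-jet and mu = 8 give E_8.

E_8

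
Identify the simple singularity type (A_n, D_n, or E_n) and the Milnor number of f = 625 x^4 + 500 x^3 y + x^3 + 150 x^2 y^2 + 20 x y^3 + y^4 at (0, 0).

Type E6, Milnor number mu = 6.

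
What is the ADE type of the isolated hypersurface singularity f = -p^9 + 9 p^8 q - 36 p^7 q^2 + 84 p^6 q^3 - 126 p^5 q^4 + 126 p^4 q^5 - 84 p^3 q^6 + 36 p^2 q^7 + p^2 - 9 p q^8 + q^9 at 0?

A_{8}

The Hessian of f at 0 has rank 1. Corank 1: A-series; mu = 8 gives A_8.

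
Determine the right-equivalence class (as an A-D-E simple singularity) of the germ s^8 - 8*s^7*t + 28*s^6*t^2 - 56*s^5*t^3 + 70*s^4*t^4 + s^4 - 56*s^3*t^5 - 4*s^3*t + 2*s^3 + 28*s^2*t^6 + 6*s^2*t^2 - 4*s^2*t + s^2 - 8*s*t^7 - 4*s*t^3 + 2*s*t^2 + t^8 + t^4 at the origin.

A7

The Hessian of f at 0 has rank 1. Corank 1: A-series; mu = 7 gives A_7.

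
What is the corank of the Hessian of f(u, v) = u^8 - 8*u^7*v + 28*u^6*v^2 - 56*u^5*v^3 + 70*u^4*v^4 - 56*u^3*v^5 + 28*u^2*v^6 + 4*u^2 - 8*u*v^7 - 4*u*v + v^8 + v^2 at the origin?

Hessian at 0 has rank 1.

1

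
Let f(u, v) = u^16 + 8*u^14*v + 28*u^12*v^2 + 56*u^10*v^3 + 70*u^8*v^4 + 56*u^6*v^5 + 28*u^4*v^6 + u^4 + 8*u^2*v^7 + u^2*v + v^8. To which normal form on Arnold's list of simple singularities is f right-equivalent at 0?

The Hessian of f at 0 is [[0, 0], [0, 0]] with rank 0, so corank 2. A Groebner basis of the Jacobian ideal J(f) in C{u,v} is {u^2/8 + v^7, u^3, u*v}; counting standard monomials gives mu = 9. Corank 2; j^3 = u^2*v has shape L^2 M (L != M), so D-series; mu = 9 gives D_9.

D_{9}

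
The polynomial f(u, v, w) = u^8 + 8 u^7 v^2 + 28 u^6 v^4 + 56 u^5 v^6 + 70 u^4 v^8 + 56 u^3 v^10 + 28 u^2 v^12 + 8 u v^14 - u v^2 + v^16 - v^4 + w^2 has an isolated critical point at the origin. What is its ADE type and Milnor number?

Type D9, Milnor number mu = 9.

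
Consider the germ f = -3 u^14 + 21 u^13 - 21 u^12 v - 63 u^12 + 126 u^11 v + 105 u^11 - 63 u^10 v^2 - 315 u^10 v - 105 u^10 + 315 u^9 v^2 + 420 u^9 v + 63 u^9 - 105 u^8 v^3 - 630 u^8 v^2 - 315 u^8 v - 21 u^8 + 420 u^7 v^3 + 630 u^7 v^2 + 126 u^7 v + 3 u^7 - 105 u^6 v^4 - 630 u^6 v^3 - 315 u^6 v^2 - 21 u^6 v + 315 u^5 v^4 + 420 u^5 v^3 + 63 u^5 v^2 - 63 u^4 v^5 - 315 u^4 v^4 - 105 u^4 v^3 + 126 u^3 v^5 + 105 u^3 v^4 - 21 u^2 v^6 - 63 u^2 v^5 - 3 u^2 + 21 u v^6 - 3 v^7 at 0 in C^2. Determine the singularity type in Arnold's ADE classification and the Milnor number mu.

The Hessian of f at 0 is [[-6, 0], [0, 0]] with rank 1, so corank 1. A Groebner basis of the Jacobian ideal J(f) in C{u,v} is {v^6, u}; counting standard monomials gives mu = 6. Corank 1: A-series; mu = 6 gives A_6.

Type A_6, Milnor number mu = 6.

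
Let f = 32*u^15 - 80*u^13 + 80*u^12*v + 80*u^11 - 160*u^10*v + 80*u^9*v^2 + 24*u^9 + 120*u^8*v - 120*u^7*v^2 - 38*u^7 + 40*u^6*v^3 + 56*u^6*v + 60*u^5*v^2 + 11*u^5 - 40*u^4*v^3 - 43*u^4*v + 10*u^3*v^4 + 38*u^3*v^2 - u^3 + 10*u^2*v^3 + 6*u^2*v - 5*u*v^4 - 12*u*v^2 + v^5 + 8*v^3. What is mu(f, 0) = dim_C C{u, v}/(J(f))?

8

The Hessian of f at 0 has rank 0. Corank 2; j^3 = -(u - 2*v)^3 is a perfect cube, so E-series; the 5-jet and mu = 8 give E_8.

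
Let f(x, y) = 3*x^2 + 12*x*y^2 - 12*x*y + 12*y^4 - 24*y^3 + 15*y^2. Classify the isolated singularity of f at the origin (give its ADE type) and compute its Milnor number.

Type A_1, Milnor number mu = 1.

The Hessian of f at 0 is [[6, -12], [-12, 30]] with rank 2, so corank 0. A Groebner basis of the Jacobian ideal J(f) in C{x,y} is {x, y}; counting standard monomials gives mu = 1. Corank 0: nondegenerate Morse point, so A_1.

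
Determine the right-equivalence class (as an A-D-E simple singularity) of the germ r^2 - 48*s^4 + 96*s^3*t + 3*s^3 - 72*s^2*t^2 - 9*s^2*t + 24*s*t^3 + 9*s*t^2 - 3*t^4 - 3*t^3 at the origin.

E6

The Hessian of f at 0 has rank 1. Corank 2; j^3 = 3*(s - t)^3 is a perfect cube, so E-series; the 4-jet and mu = 6 give E_6.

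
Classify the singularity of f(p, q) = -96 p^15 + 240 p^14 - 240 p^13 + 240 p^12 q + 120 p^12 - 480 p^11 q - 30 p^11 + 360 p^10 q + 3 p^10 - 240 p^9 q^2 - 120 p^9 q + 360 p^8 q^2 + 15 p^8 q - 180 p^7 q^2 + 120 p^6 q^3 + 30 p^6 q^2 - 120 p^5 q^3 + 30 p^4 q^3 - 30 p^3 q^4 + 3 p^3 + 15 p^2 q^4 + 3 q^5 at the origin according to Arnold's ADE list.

E_8

The Hessian of f at 0 has rank 0. Corank 2; j^3 = 3*p^3 is a perfect cube, so E-series; the 5-jet and mu = 8 give E_8.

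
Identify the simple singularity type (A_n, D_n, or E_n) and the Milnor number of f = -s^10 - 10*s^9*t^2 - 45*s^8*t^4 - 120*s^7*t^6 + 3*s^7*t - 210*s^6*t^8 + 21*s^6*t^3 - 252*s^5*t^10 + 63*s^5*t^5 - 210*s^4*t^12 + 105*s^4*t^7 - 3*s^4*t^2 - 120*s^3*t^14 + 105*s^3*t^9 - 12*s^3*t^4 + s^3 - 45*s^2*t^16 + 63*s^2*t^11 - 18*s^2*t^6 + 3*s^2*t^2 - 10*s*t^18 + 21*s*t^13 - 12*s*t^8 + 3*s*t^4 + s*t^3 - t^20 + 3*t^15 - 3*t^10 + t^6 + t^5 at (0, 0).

Type E7, Milnor number mu = 7.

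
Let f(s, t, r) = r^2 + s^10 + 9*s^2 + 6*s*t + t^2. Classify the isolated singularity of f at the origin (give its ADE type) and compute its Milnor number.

Type A_{9}, Milnor number mu = 9.

The Hessian of f at 0 has rank 2. Corank 1: A-series; mu = 9 gives A_9.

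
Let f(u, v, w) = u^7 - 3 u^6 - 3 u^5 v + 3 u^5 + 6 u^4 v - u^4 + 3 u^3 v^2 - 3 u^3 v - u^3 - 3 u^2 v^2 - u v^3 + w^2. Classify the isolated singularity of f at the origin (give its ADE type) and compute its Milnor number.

Type E7, Milnor number mu = 7.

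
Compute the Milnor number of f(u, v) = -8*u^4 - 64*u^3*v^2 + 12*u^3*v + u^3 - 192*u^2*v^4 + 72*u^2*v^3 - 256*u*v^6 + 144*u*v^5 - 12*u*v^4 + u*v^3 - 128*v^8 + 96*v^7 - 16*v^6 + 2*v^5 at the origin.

The Hessian of f at 0 has rank 0. Corank 2; j^3 = u^3 is a perfect cube, so E-series; the 4-jet and mu = 7 give E_7.

7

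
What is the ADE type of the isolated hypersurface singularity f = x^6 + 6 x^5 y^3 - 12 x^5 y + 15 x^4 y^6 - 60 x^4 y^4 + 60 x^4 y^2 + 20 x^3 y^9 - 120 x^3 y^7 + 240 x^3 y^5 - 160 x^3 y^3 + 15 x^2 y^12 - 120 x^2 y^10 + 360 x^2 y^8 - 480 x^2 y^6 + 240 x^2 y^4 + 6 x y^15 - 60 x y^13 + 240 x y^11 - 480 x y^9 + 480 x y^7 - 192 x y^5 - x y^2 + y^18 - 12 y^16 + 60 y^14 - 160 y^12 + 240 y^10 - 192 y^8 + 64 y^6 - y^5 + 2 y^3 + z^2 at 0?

The Hessian of f at 0 has rank 1. Corank 2; j^3 = -y^2*(x - 2*y) has shape L^2 M (L != M), so D-series; mu = 7 gives D_7.

D_{7}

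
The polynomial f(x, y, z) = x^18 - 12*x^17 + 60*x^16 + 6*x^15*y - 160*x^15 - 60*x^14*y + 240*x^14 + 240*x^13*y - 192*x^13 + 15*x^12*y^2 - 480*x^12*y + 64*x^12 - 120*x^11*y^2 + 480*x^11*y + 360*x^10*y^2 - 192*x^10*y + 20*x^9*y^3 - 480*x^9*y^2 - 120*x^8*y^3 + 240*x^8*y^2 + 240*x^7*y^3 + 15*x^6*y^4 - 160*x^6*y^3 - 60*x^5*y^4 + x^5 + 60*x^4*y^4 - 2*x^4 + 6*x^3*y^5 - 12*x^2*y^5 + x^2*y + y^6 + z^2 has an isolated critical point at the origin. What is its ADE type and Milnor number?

Type D_{7}, Milnor number mu = 7.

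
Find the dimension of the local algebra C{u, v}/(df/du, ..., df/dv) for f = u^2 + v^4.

3

The Hessian of f at 0 is [[2, 0], [0, 0]] with rank 1, so corank 1. A Groebner basis of the Jacobian ideal J(f) in C{u,v} is {v^3, u}; counting standard monomials gives mu = 3. Corank 1: A-series; mu = 3 gives A_3.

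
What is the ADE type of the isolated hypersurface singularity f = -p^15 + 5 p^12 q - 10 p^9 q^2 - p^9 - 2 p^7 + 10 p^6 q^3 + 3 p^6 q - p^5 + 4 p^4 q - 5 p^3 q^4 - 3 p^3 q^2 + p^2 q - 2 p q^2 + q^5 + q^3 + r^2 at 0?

D6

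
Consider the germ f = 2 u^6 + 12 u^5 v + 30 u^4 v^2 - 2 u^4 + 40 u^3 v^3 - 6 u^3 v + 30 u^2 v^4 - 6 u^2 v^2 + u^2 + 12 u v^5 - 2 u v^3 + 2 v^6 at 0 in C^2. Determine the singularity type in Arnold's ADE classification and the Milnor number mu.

Type A5, Milnor number mu = 5.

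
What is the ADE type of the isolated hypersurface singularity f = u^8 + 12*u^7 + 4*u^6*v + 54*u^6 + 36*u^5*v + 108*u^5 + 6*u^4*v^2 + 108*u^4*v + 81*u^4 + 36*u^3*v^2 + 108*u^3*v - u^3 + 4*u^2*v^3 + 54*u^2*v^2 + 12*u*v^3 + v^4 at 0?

The Hessian of f at 0 has rank 0. Corank 2; j^3 = -u^3 is a perfect cube, so E-series; the 4-jet and mu = 6 give E_6.

E6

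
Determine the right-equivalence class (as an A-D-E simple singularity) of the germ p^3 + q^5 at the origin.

E8

The Hessian of f at 0 is [[0, 0], [0, 0]] with rank 0, so corank 2. A Groebner basis of the Jacobian ideal J(f) in C{p,q} is {q^4, p^2}; counting standard monomials gives mu = 8. Corank 2; j^3 = p^3 is a perfect cube, so E-series; the 5-jet and mu = 8 give E_8.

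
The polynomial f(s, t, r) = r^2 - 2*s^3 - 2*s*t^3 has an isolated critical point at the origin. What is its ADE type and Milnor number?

Type E_{7}, Milnor number mu = 7.

The Hessian of f at 0 has rank 1. Corank 2; j^3 = -2*s^3 is a perfect cube, so E-series; the 4-jet and mu = 7 give E_7.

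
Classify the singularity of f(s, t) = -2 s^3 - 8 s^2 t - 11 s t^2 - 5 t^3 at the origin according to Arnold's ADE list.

D_4

The Hessian of f at 0 has rank 0. Corank 2; j^3 = -(s + t)*(2*s^2 + 6*s*t + 5*t^2) splits into three distinct lines over C (the quadratic factor has nonzero discriminant), so D_4.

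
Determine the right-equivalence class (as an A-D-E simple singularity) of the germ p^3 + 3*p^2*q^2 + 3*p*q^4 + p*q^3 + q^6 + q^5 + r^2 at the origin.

E_7

The Hessian of f at 0 has rank 1. Corank 2; j^3 = p^3 is a perfect cube, so E-series; the 4-jet and mu = 7 give E_7.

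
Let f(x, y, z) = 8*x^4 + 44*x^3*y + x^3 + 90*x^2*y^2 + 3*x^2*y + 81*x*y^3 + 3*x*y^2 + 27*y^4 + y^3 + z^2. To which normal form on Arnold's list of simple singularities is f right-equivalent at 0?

E_{7}

The Hessian of f at 0 has rank 1. Corank 2; j^3 = (x + y)^3 is a perfect cube, so E-series; the 4-jet and mu = 7 give E_7.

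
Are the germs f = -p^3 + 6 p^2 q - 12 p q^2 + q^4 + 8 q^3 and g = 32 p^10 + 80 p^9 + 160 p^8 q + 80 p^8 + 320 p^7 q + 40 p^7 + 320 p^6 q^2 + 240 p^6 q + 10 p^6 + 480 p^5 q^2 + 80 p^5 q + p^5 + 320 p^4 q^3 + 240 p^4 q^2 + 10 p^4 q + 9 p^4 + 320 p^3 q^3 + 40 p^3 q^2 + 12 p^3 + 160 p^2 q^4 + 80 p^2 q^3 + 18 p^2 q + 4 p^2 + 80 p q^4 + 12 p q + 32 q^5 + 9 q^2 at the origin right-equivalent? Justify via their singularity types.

No.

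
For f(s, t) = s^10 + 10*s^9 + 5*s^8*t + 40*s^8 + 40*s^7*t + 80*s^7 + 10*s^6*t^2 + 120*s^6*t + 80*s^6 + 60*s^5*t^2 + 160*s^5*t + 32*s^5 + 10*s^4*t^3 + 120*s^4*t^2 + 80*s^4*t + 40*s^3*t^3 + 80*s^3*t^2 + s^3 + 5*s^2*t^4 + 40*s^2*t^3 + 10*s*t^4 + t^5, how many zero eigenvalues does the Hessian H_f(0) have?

The Hessian at 0 is [[0, 0], [0, 0]] of rank 0; hence corank 2.

2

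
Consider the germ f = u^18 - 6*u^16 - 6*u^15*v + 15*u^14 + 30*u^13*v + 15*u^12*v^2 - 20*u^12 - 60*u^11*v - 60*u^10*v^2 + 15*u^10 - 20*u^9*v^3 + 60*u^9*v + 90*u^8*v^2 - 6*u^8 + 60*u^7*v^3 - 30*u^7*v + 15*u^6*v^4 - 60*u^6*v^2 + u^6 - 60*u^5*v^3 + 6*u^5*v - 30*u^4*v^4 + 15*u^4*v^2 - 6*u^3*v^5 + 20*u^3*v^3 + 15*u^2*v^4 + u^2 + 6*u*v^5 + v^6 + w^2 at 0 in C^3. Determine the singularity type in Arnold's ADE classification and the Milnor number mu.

The Hessian of f at 0 is [[2, 0, 0], [0, 0, 0], [0, 0, 2]] with rank 2, so corank 1. A Groebner basis of the Jacobian ideal J(f) in C{u,v,w} is {v^5, u, w}; counting standard monomials gives mu = 5. Corank 1: A-series; mu = 5 gives A_5.

Type A_5, Milnor number mu = 5.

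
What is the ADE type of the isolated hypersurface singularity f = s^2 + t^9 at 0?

A_{8}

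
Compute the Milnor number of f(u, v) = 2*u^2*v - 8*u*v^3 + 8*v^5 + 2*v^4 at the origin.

5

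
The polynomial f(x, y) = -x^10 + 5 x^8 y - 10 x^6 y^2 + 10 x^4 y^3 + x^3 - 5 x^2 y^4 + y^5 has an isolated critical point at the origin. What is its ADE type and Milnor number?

The Hessian of f at 0 has rank 0. Corank 2; j^3 = x^3 is a perfect cube, so E-series; the 5-jet and mu = 8 give E_8.

Type E8, Milnor number mu = 8.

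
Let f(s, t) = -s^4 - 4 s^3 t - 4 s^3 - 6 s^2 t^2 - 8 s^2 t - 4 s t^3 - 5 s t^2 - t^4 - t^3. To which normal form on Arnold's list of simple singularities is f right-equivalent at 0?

D_5

The Hessian of f at 0 has rank 0. Corank 2; j^3 = -(s + t)*(2*s + t)^2 has shape L^2 M (L != M), so D-series; mu = 5 gives D_5.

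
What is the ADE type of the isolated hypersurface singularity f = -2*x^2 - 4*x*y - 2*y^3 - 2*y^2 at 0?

The Hessian of f at 0 has rank 1. Corank 1: A-series; mu = 2 gives A_2.

A_2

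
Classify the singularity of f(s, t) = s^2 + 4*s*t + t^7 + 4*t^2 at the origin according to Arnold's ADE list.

A_{6}

The Hessian of f at 0 is [[2, 4], [4, 8]] with rank 1, so corank 1. A Groebner basis of the Jacobian ideal J(f) in C{s,t} is {t^6, s + 2*t}; counting standard monomials gives mu = 6. Corank 1: A-series; mu = 6 gives A_6.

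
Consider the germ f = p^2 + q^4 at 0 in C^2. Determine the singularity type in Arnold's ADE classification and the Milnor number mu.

Type A_{3}, Milnor number mu = 3.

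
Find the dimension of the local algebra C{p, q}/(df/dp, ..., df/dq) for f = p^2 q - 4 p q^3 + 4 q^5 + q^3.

4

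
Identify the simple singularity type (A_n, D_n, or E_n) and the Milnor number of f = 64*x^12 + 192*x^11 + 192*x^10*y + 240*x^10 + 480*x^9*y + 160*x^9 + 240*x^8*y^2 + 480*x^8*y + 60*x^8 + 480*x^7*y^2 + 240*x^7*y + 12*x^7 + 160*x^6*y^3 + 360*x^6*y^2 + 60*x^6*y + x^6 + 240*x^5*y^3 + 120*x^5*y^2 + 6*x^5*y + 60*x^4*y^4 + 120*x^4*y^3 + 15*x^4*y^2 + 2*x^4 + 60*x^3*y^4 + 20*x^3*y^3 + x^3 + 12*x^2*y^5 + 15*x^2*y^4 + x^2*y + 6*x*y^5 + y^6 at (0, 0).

Type D_{7}, Milnor number mu = 7.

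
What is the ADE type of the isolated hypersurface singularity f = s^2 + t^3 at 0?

A_2

The Hessian of f at 0 is [[2, 0], [0, 0]] with rank 1, so corank 1. A Groebner basis of the Jacobian ideal J(f) in C{s,t} is {t^2, s}; counting standard monomials gives mu = 2. Corank 1: A-series; mu = 2 gives A_2.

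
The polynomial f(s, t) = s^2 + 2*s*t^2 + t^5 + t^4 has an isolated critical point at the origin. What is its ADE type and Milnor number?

The Hessian of f at 0 is [[2, 0], [0, 0]] with rank 1, so corank 1. A Groebner basis of the Jacobian ideal J(f) in C{s,t} is {s^2, s + t^2}; counting standard monomials gives mu = 4. Corank 1: A-series; mu = 4 gives A_4.

Type A_4, Milnor number mu = 4.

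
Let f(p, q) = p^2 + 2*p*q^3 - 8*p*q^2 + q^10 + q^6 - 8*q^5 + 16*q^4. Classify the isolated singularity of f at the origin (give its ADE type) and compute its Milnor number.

The Hessian of f at 0 has rank 1. Corank 1: A-series; mu = 9 gives A_9.

Type A_9, Milnor number mu = 9.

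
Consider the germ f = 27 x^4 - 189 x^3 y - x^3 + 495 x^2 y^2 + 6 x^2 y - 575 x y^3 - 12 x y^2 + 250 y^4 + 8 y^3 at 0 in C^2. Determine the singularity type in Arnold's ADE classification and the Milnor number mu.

Type E_{7}, Milnor number mu = 7.

The Hessian of f at 0 is [[0, 0], [0, 0]] with rank 0, so corank 2. A Groebner basis of the Jacobian ideal J(f) in C{x,y} is {x^2/3 - 4*x*y/3 + y^4 - y^3/9 + 4*y^2/3, x^3 - 22*x^2/3 + 88*x*y/3 - 50*y^3/9 - 88*y^2/3, x^2*y - 23*x^2/9 + 92*x*y/9 - 85*y^3/27 - 92*y^2/9, -2*x^2/3 + x*y^2 + 8*x*y/3 - 16*y^3/9 - 8*y^2/3}; counting standard monomials gives mu = 7. Corank 2; j^3 = -(x - 2*y)^3 is a perfect cube, so E-series; the 4-jet and mu = 7 give E_7.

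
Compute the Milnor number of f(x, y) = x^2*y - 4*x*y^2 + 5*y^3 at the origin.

The Hessian of f at 0 is [[0, 0], [0, 0]] with rank 0, so corank 2. A Groebner basis of the Jacobian ideal J(f) in C{x,y} is {y^3, x^2 - y^2, x*y - 2*y^2}; counting standard monomials gives mu = 4. Corank 2; j^3 = y*(x^2 - 4*x*y + 5*y^2) splits into three distinct lines over C (the quadratic factor has nonzero discriminant), so D_4.

4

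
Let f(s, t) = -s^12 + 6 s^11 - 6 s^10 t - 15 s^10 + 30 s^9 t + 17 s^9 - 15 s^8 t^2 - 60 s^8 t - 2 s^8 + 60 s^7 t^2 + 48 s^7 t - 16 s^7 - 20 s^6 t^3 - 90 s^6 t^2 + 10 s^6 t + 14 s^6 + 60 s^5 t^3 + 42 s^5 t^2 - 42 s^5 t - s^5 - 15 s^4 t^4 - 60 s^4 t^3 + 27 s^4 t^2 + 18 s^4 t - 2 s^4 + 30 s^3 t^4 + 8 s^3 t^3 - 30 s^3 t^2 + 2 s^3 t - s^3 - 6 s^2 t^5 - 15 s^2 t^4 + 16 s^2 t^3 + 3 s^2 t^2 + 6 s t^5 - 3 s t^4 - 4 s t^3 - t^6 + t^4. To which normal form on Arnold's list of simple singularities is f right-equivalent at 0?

E_{6}

The Hessian of f at 0 is [[0, 0], [0, 0]] with rank 0, so corank 2. A Groebner basis of the Jacobian ideal J(f) in C{s,t} is {s^3, s^2*t, s^2/2 + s*t^2, 3*s^2/2 + t^3}; counting standard monomials gives mu = 6. Corank 2; j^3 = -s^3 is a perfect cube, so E-series; the 4-jet and mu = 6 give E_6.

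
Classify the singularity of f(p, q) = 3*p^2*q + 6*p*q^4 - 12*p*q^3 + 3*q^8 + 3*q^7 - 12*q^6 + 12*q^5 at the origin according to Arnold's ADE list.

The Hessian of f at 0 has rank 0. Corank 2; j^3 = 3*p^2*q has shape L^2 M (L != M), so D-series; mu = 9 gives D_9.

D_{9}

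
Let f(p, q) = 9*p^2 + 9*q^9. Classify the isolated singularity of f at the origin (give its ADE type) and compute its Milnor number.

Type A_{8}, Milnor number mu = 8.

The Hessian of f at 0 is [[18, 0], [0, 0]] with rank 1, so corank 1. A Groebner basis of the Jacobian ideal J(f) in C{p,q} is {q^8, p}; counting standard monomials gives mu = 8. Corank 1: A-series; mu = 8 gives A_8.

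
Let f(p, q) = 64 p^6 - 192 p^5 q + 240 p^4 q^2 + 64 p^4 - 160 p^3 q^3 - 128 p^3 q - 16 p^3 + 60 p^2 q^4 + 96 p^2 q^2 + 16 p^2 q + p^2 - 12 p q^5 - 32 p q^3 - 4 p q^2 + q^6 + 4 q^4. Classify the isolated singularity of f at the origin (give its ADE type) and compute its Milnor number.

Type A_5, Milnor number mu = 5.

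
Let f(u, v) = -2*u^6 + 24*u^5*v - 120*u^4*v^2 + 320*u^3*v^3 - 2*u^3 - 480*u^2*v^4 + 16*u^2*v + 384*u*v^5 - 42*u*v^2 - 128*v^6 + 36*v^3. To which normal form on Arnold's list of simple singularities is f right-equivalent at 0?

D_{7}

The Hessian of f at 0 is [[0, 0], [0, 0]] with rank 0, so corank 2. A Groebner basis of the Jacobian ideal J(f) in C{u,v} is {-u*v/6 + v^5 + v^2/2, u*v^2 - 3*v^3, u^2 - 5*u*v + 6*v^2}; counting standard monomials gives mu = 7. Corank 2; j^3 = -2*(u - 3*v)^2*(u - 2*v) has shape L^2 M (L != M), so D-series; mu = 7 gives D_7.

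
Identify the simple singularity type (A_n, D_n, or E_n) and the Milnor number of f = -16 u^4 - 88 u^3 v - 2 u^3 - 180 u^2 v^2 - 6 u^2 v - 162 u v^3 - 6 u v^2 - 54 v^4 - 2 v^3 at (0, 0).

Type E7, Milnor number mu = 7.

The Hessian of f at 0 has rank 0. Corank 2; j^3 = -2*(u + v)^3 is a perfect cube, so E-series; the 4-jet and mu = 7 give E_7.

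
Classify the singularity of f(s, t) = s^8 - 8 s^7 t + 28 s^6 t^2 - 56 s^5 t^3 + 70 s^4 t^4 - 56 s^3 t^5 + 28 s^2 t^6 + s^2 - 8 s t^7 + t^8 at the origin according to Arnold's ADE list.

The Hessian of f at 0 has rank 1. Corank 1: A-series; mu = 7 gives A_7.

A7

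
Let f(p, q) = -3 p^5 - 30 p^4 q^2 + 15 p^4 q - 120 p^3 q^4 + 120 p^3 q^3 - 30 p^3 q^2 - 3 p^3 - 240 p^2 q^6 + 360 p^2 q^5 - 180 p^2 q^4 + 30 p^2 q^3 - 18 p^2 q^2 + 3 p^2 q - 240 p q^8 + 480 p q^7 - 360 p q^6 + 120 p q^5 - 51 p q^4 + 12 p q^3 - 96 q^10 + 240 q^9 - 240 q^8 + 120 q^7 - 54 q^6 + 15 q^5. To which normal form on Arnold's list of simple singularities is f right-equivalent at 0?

D_{6}

The Hessian of f at 0 is [[0, 0], [0, 0]] with rank 0, so corank 2. A Groebner basis of the Jacobian ideal J(f) in C{p,q} is {p^3, p^2*q, -2*p^2 + p*q^2, -5*p^2/2 + p*q/2 + q^3}; counting standard monomials gives mu = 6. Corank 2; j^3 = -3*p^2*(p - q) has shape L^2 M (L != M), so D-series; mu = 6 gives D_6.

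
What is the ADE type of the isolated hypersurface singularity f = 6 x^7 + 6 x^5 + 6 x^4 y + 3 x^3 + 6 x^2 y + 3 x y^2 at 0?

The Hessian of f at 0 has rank 0. Corank 2; j^3 = 3*x*(x + y)^2 has shape L^2 M (L != M), so D-series; mu = 8 gives D_8.

D8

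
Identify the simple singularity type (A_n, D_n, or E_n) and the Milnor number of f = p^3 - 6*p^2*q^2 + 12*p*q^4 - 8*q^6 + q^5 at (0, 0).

Type E_8, Milnor number mu = 8.

The Hessian of f at 0 is [[0, 0], [0, 0]] with rank 0, so corank 2. A Groebner basis of the Jacobian ideal J(f) in C{p,q} is {q^4, p^3, -p^2/4 + p*q^2}; counting standard monomials gives mu = 8. Corank 2; j^3 = p^3 is a perfect cube, so E-series; the 5-jet and mu = 8 give E_8.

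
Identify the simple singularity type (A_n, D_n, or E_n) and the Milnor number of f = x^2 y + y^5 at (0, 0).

Type D_6, Milnor number mu = 6.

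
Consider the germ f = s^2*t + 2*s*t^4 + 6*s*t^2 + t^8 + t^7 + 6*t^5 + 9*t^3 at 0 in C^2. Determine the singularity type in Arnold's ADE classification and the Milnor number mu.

Type D_{9}, Milnor number mu = 9.

The Hessian of f at 0 is [[0, 0], [0, 0]] with rank 0, so corank 2. A Groebner basis of the Jacobian ideal J(f) in C{s,t} is {s^2*t^2 - 48*s^2*t - 6*s^2 - 288*s*t^2 - 27*s*t - 432*t^3 - 27*t^2, 8*s^2*t + s^2 + s*t^3 + 48*s*t^2 + 3*s*t + 72*t^3, s*t + t^4 + 3*t^2, s^3 + 9*s^2*t + 27*s*t^2 + 27*t^3}; counting standard monomials gives mu = 9. Corank 2; j^3 = t*(s + 3*t)^2 has shape L^2 M (L != M), so D-series; mu = 9 gives D_9.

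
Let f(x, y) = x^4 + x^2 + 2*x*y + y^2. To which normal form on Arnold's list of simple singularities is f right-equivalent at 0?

A_3

The Hessian of f at 0 has rank 1. Corank 1: A-series; mu = 3 gives A_3.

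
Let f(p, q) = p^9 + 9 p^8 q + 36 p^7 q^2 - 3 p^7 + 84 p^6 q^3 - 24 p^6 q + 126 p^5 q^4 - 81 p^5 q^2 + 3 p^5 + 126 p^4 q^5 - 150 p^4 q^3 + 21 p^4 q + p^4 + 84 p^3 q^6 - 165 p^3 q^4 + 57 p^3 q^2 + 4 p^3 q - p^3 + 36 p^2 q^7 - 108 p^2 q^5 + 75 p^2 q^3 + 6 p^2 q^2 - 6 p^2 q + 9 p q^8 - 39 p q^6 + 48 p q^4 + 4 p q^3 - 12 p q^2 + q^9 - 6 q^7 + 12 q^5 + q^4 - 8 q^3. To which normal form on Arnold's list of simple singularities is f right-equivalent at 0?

E6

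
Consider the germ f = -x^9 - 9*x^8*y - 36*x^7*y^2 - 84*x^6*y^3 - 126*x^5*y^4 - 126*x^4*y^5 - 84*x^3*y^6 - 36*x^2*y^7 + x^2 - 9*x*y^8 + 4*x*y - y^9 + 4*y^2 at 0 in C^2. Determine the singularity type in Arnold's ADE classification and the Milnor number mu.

Type A8, Milnor number mu = 8.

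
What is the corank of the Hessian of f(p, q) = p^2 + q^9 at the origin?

1

The Hessian at 0 is [[2, 0], [0, 0]] of rank 1; hence corank 1.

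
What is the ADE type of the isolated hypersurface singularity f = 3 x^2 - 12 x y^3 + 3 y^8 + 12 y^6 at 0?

A7

The Hessian of f at 0 is [[6, 0], [0, 0]] with rank 1, so corank 1. A Groebner basis of the Jacobian ideal J(f) in C{x,y} is {x^3, x^2*y, -x/2 + y^3}; counting standard monomials gives mu = 7. Corank 1: A-series; mu = 7 gives A_7.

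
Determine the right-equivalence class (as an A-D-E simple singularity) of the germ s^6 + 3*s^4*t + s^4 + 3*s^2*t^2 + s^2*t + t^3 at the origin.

D_{4}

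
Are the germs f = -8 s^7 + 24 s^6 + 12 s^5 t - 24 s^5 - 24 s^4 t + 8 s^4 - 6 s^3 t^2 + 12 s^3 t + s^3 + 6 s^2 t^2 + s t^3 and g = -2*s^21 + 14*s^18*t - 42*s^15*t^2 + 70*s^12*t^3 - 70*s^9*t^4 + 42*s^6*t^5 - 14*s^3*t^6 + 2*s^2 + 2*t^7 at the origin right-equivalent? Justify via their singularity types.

No.

The Hessian of f at 0 has rank 0. Corank 2; j^3 = s^3 is a perfect cube, so E-series; the 4-jet and mu = 7 give E_7. The Hessian of g at 0 has rank 1. Corank 1: A-series; mu = 6 gives A_6. f is E_7 but g is A_6, hence not right-equivalent.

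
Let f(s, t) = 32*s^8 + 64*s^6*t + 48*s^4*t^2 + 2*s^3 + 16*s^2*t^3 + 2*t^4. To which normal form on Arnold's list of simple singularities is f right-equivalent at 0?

The Hessian of f at 0 is [[0, 0], [0, 0]] with rank 0, so corank 2. A Groebner basis of the Jacobian ideal J(f) in C{s,t} is {t^3, s^2}; counting standard monomials gives mu = 6. Corank 2; j^3 = 2*s^3 is a perfect cube, so E-series; the 4-jet and mu = 6 give E_6.

E_{6}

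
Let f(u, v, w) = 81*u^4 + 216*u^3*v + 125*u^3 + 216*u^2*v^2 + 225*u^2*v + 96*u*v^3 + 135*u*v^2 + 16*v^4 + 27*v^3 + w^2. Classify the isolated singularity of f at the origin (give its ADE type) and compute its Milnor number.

The Hessian of f at 0 has rank 1. Corank 2; j^3 = (5*u + 3*v)^3 is a perfect cube, so E-series; the 4-jet and mu = 6 give E_6.

Type E_{6}, Milnor number mu = 6.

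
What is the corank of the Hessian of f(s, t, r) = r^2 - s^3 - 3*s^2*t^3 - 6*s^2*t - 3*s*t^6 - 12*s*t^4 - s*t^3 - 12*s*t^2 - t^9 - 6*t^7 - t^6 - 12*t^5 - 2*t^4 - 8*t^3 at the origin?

The Hessian at 0 is [[0, 0, 0], [0, 0, 0], [0, 0, 2]] of rank 1; hence corank 2.

2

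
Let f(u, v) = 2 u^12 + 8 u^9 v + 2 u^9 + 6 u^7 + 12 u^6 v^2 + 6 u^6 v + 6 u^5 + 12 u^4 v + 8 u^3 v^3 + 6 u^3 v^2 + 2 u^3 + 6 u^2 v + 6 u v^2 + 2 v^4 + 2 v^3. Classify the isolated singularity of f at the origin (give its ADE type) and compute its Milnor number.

Type E_{6}, Milnor number mu = 6.

The Hessian of f at 0 has rank 0. Corank 2; j^3 = 2*(u + v)^3 is a perfect cube, so E-series; the 4-jet and mu = 6 give E_6.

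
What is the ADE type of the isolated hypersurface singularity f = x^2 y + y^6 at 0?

D7

The Hessian of f at 0 is [[0, 0], [0, 0]] with rank 0, so corank 2. A Groebner basis of the Jacobian ideal J(f) in C{x,y} is {x^2/6 + y^5, x^3, x*y}; counting standard monomials gives mu = 7. Corank 2; j^3 = x^2*y has shape L^2 M (L != M), so D-series; mu = 7 gives D_7.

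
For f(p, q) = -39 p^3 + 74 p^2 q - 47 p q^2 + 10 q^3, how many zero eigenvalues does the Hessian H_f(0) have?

2

The Hessian at 0 is [[0, 0], [0, 0]] of rank 0; hence corank 2.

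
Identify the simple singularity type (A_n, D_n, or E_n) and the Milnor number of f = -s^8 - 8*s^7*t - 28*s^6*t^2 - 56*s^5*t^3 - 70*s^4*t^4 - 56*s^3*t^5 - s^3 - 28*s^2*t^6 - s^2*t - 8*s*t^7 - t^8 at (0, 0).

The Hessian of f at 0 has rank 0. Corank 2; j^3 = -s^2*(s + t) has shape L^2 M (L != M), so D-series; mu = 9 gives D_9.

Type D_9, Milnor number mu = 9.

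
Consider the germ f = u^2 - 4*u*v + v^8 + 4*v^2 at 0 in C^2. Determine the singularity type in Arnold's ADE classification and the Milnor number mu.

Type A_{7}, Milnor number mu = 7.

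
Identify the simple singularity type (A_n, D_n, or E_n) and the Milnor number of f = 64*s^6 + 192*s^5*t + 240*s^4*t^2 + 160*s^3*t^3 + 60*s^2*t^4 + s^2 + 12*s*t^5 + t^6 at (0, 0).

Type A5, Milnor number mu = 5.

The Hessian of f at 0 is [[2, 0], [0, 0]] with rank 1, so corank 1. A Groebner basis of the Jacobian ideal J(f) in C{s,t} is {t^5, s}; counting standard monomials gives mu = 5. Corank 1: A-series; mu = 5 gives A_5.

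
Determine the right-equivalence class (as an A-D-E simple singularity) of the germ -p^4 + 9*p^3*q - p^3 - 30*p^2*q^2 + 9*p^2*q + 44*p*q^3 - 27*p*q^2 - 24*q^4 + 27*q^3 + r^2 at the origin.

E7

The Hessian of f at 0 is [[0, 0, 0], [0, 0, 0], [0, 0, 2]] with rank 1, so corank 2. A Groebner basis of the Jacobian ideal J(f) in C{p,q,r} is {3*p^2 - 18*p*q + q^4 + q^3 + 27*q^2, p^3 + 45*p^2 - 270*p*q - 12*q^3 + 405*q^2, p^2*q + 11*p^2 - 66*p*q - 16*q^3/3 + 99*q^2, 2*p^2 + p*q^2 - 12*p*q - 7*q^3/3 + 18*q^2, r}; counting standard monomials gives mu = 7. Corank 2; j^3 = -(p - 3*q)^3 is a perfect cube, so E-series; the 4-jet and mu = 7 give E_7.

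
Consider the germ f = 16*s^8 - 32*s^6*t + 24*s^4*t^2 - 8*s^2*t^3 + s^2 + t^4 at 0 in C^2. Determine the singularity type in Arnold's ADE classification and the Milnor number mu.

The Hessian of f at 0 has rank 1. Corank 1: A-series; mu = 3 gives A_3.

Type A3, Milnor number mu = 3.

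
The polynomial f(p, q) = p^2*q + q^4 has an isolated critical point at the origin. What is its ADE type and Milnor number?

Type D_{5}, Milnor number mu = 5.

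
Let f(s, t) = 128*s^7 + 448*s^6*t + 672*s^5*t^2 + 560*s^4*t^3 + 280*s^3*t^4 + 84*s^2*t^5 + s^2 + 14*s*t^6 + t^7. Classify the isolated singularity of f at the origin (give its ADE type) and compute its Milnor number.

Type A_6, Milnor number mu = 6.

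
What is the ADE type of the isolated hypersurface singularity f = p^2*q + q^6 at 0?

D7

The Hessian of f at 0 is [[0, 0], [0, 0]] with rank 0, so corank 2. A Groebner basis of the Jacobian ideal J(f) in C{p,q} is {p^2/6 + q^5, p^3, p*q}; counting standard monomials gives mu = 7. Corank 2; j^3 = p^2*q has shape L^2 M (L != M), so D-series; mu = 7 gives D_7.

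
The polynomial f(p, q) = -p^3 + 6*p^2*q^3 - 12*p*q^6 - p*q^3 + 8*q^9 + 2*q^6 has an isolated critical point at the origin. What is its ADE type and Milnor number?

The Hessian of f at 0 has rank 0. Corank 2; j^3 = -p^3 is a perfect cube, so E-series; the 4-jet and mu = 7 give E_7.

Type E7, Milnor number mu = 7.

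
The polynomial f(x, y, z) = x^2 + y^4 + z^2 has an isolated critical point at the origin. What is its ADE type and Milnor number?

Type A_3, Milnor number mu = 3.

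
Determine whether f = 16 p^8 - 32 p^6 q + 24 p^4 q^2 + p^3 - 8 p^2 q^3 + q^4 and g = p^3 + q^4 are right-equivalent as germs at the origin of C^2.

Yes.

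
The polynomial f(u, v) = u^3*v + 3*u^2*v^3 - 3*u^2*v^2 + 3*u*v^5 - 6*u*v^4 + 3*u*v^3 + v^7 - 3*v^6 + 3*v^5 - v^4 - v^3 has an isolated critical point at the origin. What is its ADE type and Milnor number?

Type E7, Milnor number mu = 7.

The Hessian of f at 0 has rank 0. Corank 2; j^3 = -v^3 is a perfect cube, so E-series; the 4-jet and mu = 7 give E_7.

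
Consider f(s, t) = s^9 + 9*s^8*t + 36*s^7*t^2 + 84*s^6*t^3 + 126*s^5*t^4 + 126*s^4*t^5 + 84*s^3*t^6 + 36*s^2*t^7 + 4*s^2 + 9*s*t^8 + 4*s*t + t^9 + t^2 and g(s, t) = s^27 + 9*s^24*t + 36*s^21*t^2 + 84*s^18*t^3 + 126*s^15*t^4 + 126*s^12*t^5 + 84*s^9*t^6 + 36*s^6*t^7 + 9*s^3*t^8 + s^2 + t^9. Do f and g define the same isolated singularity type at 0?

Yes.

The Hessian of f at 0 has rank 1. Corank 1: A-series; mu = 8 gives A_8. The Hessian of g at 0 has rank 1. Corank 1: A-series; mu = 8 gives A_8. Both have type A_8, hence right-equivalent.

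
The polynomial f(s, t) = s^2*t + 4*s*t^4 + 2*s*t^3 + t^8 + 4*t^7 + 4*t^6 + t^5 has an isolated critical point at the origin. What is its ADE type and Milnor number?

Type D_9, Milnor number mu = 9.

The Hessian of f at 0 is [[0, 0], [0, 0]] with rank 0, so corank 2. A Groebner basis of the Jacobian ideal J(f) in C{s,t} is {s^2*t^2 - s^2*t/2 + s^2/4 + s*t^2/4, s^2*t/3 + s^2/6 + s*t^3 + s*t/12 + t^3/12, s*t/2 + t^4 + t^3/2, s^3 + 2*s^2*t/3 - 5*s^2/12 - s*t^2/2 + s*t/24 + t^3/24}; counting standard monomials gives mu = 9. Corank 2; j^3 = s^2*t has shape L^2 M (L != M), so D-series; mu = 9 gives D_9.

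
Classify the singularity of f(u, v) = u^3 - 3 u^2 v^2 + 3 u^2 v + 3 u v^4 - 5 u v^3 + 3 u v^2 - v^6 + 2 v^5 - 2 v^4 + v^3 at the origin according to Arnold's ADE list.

E_7

The Hessian of f at 0 has rank 0. Corank 2; j^3 = (u + v)^3 is a perfect cube, so E-series; the 4-jet and mu = 7 give E_7.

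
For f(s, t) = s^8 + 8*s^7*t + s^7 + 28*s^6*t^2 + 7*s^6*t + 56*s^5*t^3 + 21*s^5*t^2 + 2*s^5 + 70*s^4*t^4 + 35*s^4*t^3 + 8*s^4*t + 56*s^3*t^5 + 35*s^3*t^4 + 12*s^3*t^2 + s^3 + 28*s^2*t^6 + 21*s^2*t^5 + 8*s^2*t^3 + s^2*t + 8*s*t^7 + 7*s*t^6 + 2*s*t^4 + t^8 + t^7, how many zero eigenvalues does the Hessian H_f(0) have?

2

Hessian at 0 has rank 0.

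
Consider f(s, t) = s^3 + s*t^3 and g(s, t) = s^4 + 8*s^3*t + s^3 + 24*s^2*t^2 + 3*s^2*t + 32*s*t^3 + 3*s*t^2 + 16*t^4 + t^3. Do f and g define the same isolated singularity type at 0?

No.

The Hessian of f at 0 is [[0, 0], [0, 0]] with rank 0, so corank 2. A Groebner basis of the Jacobian ideal J(f) in C{s,t} is {s^3, s*t^2, 3*s^2 + t^3}; counting standard monomials gives mu = 7. Corank 2; j^3 = s^3 is a perfect cube, so E-series; the 4-jet and mu = 7 give E_7. The Hessian of g at 0 is [[0, 0], [0, 0]] with rank 0, so corank 2. A Groebner basis of the Jacobian ideal J(g) in C{s,t} is {t^4, s*t^2 + 4*t^3/3, s^2 + 2*s*t + t^2}; counting standard monomials gives mu = 6. Corank 2; j^3 = (s + t)^3 is a perfect cube, so E-series; the 4-jet and mu = 6 give E_6. f is E_7 but g is E_6, hence not right-equivalent.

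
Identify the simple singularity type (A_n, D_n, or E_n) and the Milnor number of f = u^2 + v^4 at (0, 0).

Type A_3, Milnor number mu = 3.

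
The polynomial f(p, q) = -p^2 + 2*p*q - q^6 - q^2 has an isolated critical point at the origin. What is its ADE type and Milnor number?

The Hessian of f at 0 has rank 1. Corank 1: A-series; mu = 5 gives A_5.

Type A5, Milnor number mu = 5.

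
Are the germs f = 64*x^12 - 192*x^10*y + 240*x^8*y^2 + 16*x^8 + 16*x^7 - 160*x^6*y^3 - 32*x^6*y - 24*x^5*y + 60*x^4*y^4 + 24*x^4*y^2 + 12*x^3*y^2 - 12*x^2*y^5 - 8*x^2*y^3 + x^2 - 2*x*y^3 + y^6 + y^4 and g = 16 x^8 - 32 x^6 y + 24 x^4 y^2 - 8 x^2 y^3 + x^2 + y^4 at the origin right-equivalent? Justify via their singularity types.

Yes.

The Hessian of f at 0 is [[2, 0], [0, 0]] with rank 1, so corank 1. A Groebner basis of the Jacobian ideal J(f) in C{x,y} is {y^3, x}; counting standard monomials gives mu = 3. Corank 1: A-series; mu = 3 gives A_3. The Hessian of g at 0 is [[2, 0], [0, 0]] with rank 1, so corank 1. A Groebner basis of the Jacobian ideal J(g) in C{x,y} is {y^3, x}; counting standard monomials gives mu = 3. Corank 1: A-series; mu = 3 gives A_3. Both have type A_3, hence right-equivalent.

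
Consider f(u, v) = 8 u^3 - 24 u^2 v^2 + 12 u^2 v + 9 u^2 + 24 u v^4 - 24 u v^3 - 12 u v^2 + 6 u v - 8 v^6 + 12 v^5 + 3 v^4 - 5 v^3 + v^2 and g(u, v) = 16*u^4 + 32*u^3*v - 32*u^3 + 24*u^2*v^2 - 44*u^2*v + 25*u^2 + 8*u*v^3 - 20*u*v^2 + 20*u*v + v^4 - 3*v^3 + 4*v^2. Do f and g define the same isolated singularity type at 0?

Yes.

The Hessian of f at 0 has rank 1. Corank 1: A-series; mu = 2 gives A_2. The Hessian of g at 0 has rank 1. Corank 1: A-series; mu = 2 gives A_2. Both have type A_2, hence right-equivalent.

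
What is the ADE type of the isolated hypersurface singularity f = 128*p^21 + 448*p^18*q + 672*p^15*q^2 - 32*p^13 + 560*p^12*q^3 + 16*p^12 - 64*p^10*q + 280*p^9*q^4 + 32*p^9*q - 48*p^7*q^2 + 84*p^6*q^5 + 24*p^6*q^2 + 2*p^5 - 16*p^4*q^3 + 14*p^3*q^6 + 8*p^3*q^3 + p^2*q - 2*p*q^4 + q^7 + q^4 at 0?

D_5

The Hessian of f at 0 is [[0, 0], [0, 0]] with rank 0, so corank 2. A Groebner basis of the Jacobian ideal J(f) in C{p,q} is {p^3, p^2/4 + q^3, p*q}; counting standard monomials gives mu = 5. Corank 2; j^3 = p^2*q has shape L^2 M (L != M), so D-series; mu = 5 gives D_5.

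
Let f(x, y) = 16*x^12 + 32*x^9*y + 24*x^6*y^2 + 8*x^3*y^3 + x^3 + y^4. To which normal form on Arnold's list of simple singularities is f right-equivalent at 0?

E6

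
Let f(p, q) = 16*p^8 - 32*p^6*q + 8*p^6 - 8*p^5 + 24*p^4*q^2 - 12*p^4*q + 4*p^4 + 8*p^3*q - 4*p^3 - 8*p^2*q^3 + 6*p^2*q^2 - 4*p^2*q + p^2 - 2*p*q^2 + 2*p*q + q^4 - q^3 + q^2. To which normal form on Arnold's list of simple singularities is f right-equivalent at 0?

A2

The Hessian of f at 0 is [[2, 2], [2, 2]] with rank 1, so corank 1. A Groebner basis of the Jacobian ideal J(f) in C{p,q} is {q^2, p + q}; counting standard monomials gives mu = 2. Corank 1: A-series; mu = 2 gives A_2.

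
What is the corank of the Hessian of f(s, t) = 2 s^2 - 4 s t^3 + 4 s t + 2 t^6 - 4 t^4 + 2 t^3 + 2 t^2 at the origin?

Hessian at 0 has rank 1.

1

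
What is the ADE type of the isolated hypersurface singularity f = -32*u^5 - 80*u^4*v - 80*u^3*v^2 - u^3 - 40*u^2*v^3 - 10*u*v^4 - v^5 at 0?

The Hessian of f at 0 has rank 0. Corank 2; j^3 = -u^3 is a perfect cube, so E-series; the 5-jet and mu = 8 give E_8.

E_{8}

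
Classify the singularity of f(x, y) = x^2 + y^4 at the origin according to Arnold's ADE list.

A_{3}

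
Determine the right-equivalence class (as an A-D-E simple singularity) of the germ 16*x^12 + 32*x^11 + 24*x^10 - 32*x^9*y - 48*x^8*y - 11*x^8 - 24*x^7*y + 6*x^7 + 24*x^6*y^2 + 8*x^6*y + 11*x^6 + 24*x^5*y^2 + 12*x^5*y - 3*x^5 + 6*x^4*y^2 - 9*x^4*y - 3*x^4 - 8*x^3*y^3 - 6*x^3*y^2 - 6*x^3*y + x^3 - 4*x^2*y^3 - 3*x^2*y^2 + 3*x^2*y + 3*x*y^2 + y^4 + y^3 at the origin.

The Hessian of f at 0 is [[0, 0], [0, 0]] with rank 0, so corank 2. A Groebner basis of the Jacobian ideal J(f) in C{x,y} is {x^3 - 3*x^2/2 - 3*x*y - 3*y^2/2, x^2*y + x^2 + 2*x*y + y^2, -x^2/2 + x*y^2 - x*y - y^2/2, y^3}; counting standard monomials gives mu = 6. Corank 2; j^3 = (x + y)^3 is a perfect cube, so E-series; the 4-jet and mu = 6 give E_6.

E6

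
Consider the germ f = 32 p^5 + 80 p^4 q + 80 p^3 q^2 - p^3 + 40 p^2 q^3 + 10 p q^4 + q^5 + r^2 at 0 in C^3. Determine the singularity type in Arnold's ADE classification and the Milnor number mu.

Type E_{8}, Milnor number mu = 8.

The Hessian of f at 0 has rank 1. Corank 2; j^3 = -p^3 is a perfect cube, so E-series; the 5-jet and mu = 8 give E_8.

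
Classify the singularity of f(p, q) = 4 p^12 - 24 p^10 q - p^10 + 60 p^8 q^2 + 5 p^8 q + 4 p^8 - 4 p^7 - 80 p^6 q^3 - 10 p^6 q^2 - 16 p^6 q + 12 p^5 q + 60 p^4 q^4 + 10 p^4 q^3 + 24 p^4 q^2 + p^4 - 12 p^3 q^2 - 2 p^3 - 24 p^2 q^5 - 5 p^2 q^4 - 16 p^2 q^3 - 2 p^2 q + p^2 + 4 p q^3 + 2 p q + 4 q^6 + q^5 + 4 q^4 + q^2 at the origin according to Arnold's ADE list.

The Hessian of f at 0 has rank 1. Corank 1: A-series; mu = 4 gives A_4.

A_4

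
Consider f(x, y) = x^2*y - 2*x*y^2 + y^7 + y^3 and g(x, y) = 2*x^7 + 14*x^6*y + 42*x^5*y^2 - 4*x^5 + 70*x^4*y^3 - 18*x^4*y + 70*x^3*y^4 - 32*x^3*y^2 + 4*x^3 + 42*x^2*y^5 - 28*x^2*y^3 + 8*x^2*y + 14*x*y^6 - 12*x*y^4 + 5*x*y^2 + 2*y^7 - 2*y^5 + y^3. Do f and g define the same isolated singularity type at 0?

Yes.

The Hessian of f at 0 is [[0, 0], [0, 0]] with rank 0, so corank 2. A Groebner basis of the Jacobian ideal J(f) in C{x,y} is {x^2/7 + y^6 - y^2/7, x^3 - y^3, x*y - y^2}; counting standard monomials gives mu = 8. Corank 2; j^3 = y*(x - y)^2 has shape L^2 M (L != M), so D-series; mu = 8 gives D_8. The Hessian of g at 0 is [[0, 0], [0, 0]] with rank 0, so corank 2. A Groebner basis of the Jacobian ideal J(g) in C{x,y} is {88*x^2/3 + x*y^3 + 112*x*y/3 + 34*y^2/3, -160*x^2/3 - 208*x*y/3 + y^4 - 64*y^2/3, x^3 - 3*x*y^2/4 - y^3/4, x^2*y + x*y^2 + y^3/4}; counting standard monomials gives mu = 8. Corank 2; j^3 = (x + y)*(2*x + y)^2 has shape L^2 M (L != M), so D-series; mu = 8 gives D_8. Both have type D_8, hence right-equivalent.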